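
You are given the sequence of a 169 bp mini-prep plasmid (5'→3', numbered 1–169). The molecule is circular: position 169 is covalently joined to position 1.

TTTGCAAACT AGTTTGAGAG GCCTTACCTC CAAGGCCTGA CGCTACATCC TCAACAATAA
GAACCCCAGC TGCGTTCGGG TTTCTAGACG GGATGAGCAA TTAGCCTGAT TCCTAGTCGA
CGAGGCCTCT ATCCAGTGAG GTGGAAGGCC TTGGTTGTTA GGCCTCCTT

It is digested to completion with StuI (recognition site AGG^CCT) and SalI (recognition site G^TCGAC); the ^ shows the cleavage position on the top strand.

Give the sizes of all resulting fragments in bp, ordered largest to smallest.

81, 28, 23, 14, 14, 9 bp

StuI sites (AGGCCT) start at positions 19, 33, 123, 146, 160.
StuI cuts after base 3 of each site, so after positions 21, 35, 125, 148, 162.
The SalI site (GTCGAC) starts at position 116.
SalI cuts after the first base of each site, so after position 116.
Combined cut positions: 21, 35, 116, 125, 148, 162.
Circular molecule, 6 cuts → 6 fragments:
  22–35 → 14 bp
  36–116 → 81 bp
  117–125 → 9 bp
  126–148 → 23 bp
  149–162 → 14 bp
  163–169 then 1–21 → 7 + 21 = 28 bp
Sorted largest to smallest: 81, 28, 23, 14, 14, 9 bp.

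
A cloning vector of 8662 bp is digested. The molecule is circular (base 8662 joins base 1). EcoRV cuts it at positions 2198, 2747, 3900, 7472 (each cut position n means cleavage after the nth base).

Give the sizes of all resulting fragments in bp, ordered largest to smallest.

3572, 3388, 1153, 549 bp

Circular molecule, 4 cuts → 4 fragments:
  2747 − 2198 = 549 bp
  3900 − 2747 = 1153 bp
  7472 − 3900 = 3572 bp
  wrap: 8662 − 7472 + 2198 = 3388 bp
Sorted largest to smallest: 3572, 3388, 1153, 549 bp.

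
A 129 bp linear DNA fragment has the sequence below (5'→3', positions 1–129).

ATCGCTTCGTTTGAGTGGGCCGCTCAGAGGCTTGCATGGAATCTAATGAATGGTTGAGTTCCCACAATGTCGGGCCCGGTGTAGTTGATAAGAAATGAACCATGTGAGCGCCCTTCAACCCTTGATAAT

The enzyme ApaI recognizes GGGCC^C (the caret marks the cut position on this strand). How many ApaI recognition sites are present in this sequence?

1

GGGCCC occurs starting at position 72.
ApaI cuts at 1 site.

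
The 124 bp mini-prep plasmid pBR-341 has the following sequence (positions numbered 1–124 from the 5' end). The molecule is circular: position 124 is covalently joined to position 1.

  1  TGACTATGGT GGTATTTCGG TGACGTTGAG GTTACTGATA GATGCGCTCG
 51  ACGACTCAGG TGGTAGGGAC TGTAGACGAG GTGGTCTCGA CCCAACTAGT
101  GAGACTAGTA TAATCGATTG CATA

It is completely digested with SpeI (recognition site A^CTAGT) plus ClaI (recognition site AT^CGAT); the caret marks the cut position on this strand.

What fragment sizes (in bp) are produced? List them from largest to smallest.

SpeI sites (ACTAGT) start at positions 95, 104.
SpeI cuts after the first base of each site, so after positions 95, 104.
The ClaI site (ATCGAT) starts at position 113.
ClaI cuts after base 2 of each site, so after position 114.
Combined cut positions: 95, 104, 114.
Circular molecule, 3 cuts → 3 fragments:
  96–104 → 9 bp
  105–114 → 10 bp
  115–124 then 1–95 → 10 + 95 = 105 bp
Sorted largest to smallest: 105, 10, 9 bp.

105, 10, 9 bp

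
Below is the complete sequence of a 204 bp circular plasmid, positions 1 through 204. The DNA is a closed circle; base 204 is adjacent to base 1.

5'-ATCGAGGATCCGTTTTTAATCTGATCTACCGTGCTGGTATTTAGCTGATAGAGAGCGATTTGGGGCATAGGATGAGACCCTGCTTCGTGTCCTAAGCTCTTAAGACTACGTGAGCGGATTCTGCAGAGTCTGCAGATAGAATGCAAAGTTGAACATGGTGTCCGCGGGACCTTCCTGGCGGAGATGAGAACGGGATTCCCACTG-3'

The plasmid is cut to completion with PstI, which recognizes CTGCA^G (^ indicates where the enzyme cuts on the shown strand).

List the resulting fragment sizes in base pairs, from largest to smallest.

PstI sites (CTGCAG) start at positions 121, 130.
PstI cuts after base 5 of each site (before the last base), so after positions 125, 134.
Circular molecule, 2 cuts → 2 fragments:
  126–134 → 9 bp
  135–204 then 1–125 → 70 + 125 = 195 bp
Sorted largest to smallest: 195, 9 bp.

195, 9 bp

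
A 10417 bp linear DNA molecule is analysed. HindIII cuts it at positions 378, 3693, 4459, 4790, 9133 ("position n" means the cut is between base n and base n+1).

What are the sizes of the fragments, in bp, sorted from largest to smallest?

4343, 3315, 1284, 766, 378, 331 bp

Linear molecule, 5 cuts → 6 fragments:
  378 − 0 = 378 bp
  3693 − 378 = 3315 bp
  4459 − 3693 = 766 bp
  4790 − 4459 = 331 bp
  9133 − 4790 = 4343 bp
  10417 − 9133 = 1284 bp
Sorted largest to smallest: 4343, 3315, 1284, 766, 378, 331 bp.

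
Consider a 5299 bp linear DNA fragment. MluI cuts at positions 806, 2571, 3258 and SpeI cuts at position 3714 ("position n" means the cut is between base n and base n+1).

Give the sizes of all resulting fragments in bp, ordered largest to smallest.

Combined cut positions (sorted): 806, 2571, 3258, 3714.
Linear molecule, 4 cuts → 5 fragments:
  806 − 0 = 806 bp
  2571 − 806 = 1765 bp
  3258 − 2571 = 687 bp
  3714 − 3258 = 456 bp
  5299 − 3714 = 1585 bp
Sorted largest to smallest: 1765, 1585, 806, 687, 456 bp.

1765, 1585, 806, 687, 456 bp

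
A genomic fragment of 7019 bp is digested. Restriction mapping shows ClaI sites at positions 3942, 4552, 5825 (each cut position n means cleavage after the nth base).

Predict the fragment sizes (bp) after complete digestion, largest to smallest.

Linear molecule, 3 cuts → 4 fragments:
  3942 − 0 = 3942 bp
  4552 − 3942 = 610 bp
  5825 − 4552 = 1273 bp
  7019 − 5825 = 1194 bp
Sorted largest to smallest: 3942, 1273, 1194, 610 bp.

3942, 1273, 1194, 610 bp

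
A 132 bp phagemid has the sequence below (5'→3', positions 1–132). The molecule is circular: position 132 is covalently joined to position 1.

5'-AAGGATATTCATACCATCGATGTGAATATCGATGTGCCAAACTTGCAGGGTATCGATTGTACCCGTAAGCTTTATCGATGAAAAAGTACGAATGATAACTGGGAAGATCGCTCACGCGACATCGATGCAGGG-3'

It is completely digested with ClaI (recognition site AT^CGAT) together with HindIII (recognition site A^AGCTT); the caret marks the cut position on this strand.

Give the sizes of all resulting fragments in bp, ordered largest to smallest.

ClaI sites (ATCGAT) start at positions 16, 28, 52, 74, 121.
ClaI cuts after base 2 of each site, so after positions 17, 29, 53, 75, 122.
The HindIII site (AAGCTT) starts at position 67.
HindIII cuts after the first base of each site, so after position 67.
Combined cut positions: 17, 29, 53, 67, 75, 122.
Circular molecule, 6 cuts → 6 fragments:
  18–29 → 12 bp
  30–53 → 24 bp
  54–67 → 14 bp
  68–75 → 8 bp
  76–122 → 47 bp
  123–132 then 1–17 → 10 + 17 = 27 bp
Sorted largest to smallest: 47, 27, 24, 14, 12, 8 bp.

47, 27, 24, 14, 12, 8 bp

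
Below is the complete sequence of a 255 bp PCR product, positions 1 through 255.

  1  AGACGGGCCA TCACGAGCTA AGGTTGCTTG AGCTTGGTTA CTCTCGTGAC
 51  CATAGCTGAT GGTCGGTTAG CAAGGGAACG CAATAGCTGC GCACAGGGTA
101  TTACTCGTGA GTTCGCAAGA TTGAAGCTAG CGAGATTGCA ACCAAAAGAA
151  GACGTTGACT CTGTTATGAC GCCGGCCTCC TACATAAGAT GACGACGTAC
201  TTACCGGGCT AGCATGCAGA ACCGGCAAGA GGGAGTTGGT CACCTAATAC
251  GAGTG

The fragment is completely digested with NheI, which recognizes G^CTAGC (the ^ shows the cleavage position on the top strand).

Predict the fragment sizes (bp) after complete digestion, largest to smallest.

NheI sites (GCTAGC) start at positions 126, 208.
NheI cuts after the first base of each site, so after positions 126, 208.
Linear molecule, 2 cuts → 3 fragments:
  1–126 → 126 bp
  127–208 → 82 bp
  209–255 → 47 bp
Sorted largest to smallest: 126, 82, 47 bp.

126, 82, 47 bp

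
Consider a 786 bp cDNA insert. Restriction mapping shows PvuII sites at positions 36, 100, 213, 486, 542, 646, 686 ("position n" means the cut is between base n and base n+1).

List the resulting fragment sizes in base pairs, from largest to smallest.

Linear molecule, 7 cuts → 8 fragments:
  36 − 0 = 36 bp
  100 − 36 = 64 bp
  213 − 100 = 113 bp
  486 − 213 = 273 bp
  542 − 486 = 56 bp
  646 − 542 = 104 bp
  686 − 646 = 40 bp
  786 − 686 = 100 bp
Sorted largest to smallest: 273, 113, 104, 100, 64, 56, 40, 36 bp.

273, 113, 104, 100, 64, 56, 40, 36 bp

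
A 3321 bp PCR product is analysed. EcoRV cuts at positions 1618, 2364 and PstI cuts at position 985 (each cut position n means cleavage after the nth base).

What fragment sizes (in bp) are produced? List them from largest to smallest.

985, 957, 746, 633 bp

Combined cut positions (sorted): 985, 1618, 2364.
Linear molecule, 3 cuts → 4 fragments:
  985 − 0 = 985 bp
  1618 − 985 = 633 bp
  2364 − 1618 = 746 bp
  3321 − 2364 = 957 bp
Sorted largest to smallest: 985, 957, 746, 633 bp.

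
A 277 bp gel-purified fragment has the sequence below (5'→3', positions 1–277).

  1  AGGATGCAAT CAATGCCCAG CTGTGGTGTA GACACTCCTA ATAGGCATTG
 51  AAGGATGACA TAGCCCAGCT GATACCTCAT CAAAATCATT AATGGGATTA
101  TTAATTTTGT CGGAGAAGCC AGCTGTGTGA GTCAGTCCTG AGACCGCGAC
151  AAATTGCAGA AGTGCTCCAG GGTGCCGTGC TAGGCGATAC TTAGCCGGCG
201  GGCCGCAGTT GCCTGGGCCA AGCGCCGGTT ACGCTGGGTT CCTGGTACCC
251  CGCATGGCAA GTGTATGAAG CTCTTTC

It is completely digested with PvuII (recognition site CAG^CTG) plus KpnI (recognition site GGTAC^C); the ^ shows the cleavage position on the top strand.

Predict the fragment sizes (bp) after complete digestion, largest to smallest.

126, 54, 48, 29, 20 bp

PvuII sites (CAGCTG) start at positions 18, 66, 120.
PvuII cuts after base 3 of each site, so after positions 20, 68, 122.
The KpnI site (GGTACC) starts at position 244.
KpnI cuts after base 5 of each site (before the last base), so after position 248.
Combined cut positions: 20, 68, 122, 248.
Linear molecule, 4 cuts → 5 fragments:
  1–20 → 20 bp
  21–68 → 48 bp
  69–122 → 54 bp
  123–248 → 126 bp
  249–277 → 29 bp
Sorted largest to smallest: 126, 54, 48, 29, 20 bp.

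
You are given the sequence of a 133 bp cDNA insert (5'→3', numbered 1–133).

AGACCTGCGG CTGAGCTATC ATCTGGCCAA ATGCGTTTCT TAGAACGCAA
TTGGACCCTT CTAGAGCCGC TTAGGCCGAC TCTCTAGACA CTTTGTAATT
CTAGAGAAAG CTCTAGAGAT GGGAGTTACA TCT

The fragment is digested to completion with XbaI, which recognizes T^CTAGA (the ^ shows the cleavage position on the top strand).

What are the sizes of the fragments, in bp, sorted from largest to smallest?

60, 23, 21, 17, 12 bp

XbaI sites (TCTAGA) start at positions 60, 83, 100, 112.
XbaI cuts after the first base of each site, so after positions 60, 83, 100, 112.
Linear molecule, 4 cuts → 5 fragments:
  1–60 → 60 bp
  61–83 → 23 bp
  84–100 → 17 bp
  101–112 → 12 bp
  113–133 → 21 bp
Sorted largest to smallest: 60, 23, 21, 17, 12 bp.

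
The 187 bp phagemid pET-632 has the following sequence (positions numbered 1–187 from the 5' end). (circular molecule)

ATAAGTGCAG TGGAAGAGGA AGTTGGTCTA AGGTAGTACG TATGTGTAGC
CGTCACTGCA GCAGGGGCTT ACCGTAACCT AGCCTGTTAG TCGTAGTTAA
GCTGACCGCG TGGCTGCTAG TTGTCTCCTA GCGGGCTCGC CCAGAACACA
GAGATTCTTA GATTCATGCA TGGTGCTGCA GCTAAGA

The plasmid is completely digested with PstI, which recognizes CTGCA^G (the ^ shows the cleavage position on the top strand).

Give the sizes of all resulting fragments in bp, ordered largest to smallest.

120, 67 bp

PstI sites (CTGCAG) start at positions 56, 176.
PstI cuts after base 5 of each site (before the last base), so after positions 60, 180.
Circular molecule, 2 cuts → 2 fragments:
  61–180 → 120 bp
  181–187 then 1–60 → 7 + 60 = 67 bp
Sorted largest to smallest: 120, 67 bp.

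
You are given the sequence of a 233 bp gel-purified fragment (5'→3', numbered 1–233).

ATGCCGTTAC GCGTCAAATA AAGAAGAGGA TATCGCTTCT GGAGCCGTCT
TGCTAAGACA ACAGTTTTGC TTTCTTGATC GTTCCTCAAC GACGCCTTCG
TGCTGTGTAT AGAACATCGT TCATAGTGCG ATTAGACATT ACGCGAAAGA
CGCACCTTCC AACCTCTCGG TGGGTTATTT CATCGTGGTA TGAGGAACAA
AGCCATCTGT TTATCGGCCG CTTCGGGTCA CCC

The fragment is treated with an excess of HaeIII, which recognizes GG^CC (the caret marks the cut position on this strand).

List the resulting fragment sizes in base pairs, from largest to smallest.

217, 16 bp

The HaeIII site (GGCC) starts at position 216.
HaeIII cuts after base 2 of each site, so after position 217.
Linear molecule, 1 cut → 2 fragments:
  1–217 → 217 bp
  218–233 → 16 bp
Sorted largest to smallest: 217, 16 bp.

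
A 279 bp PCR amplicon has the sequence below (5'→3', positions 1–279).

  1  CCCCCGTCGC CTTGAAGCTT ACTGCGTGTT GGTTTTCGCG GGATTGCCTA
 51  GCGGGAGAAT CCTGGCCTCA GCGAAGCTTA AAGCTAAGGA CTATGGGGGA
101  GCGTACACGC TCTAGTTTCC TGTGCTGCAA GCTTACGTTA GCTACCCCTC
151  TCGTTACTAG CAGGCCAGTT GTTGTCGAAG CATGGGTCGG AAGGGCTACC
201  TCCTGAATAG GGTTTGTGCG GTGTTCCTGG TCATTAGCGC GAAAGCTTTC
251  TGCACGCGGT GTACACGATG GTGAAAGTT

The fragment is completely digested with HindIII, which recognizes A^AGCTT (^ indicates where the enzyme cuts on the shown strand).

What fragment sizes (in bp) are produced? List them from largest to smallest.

HindIII sites (AAGCTT) start at positions 15, 74, 129, 243.
HindIII cuts after the first base of each site, so after positions 15, 74, 129, 243.
Linear molecule, 4 cuts → 5 fragments:
  1–15 → 15 bp
  16–74 → 59 bp
  75–129 → 55 bp
  130–243 → 114 bp
  244–279 → 36 bp
Sorted largest to smallest: 114, 59, 55, 36, 15 bp.

114, 59, 55, 36, 15 bp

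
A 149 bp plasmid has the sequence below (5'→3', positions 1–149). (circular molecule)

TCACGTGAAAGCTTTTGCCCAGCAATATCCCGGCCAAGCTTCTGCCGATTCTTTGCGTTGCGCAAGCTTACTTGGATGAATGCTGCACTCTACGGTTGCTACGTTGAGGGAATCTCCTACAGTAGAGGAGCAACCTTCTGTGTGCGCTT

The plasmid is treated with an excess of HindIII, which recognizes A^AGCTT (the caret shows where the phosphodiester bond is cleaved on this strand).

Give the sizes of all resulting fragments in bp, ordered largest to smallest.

94, 28, 27 bp

HindIII sites (AAGCTT) start at positions 9, 36, 64.
HindIII cuts after the first base of each site, so after positions 9, 36, 64.
Circular molecule, 3 cuts → 3 fragments:
  10–36 → 27 bp
  37–64 → 28 bp
  65–149 then 1–9 → 85 + 9 = 94 bp
Sorted largest to smallest: 94, 28, 27 bp.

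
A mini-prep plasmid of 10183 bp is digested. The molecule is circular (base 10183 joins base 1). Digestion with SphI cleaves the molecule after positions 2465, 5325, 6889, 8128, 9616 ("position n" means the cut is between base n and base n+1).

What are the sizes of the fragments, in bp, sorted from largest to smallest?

3032, 2860, 1564, 1488, 1239 bp

Circular molecule, 5 cuts → 5 fragments:
  5325 − 2465 = 2860 bp
  6889 − 5325 = 1564 bp
  8128 − 6889 = 1239 bp
  9616 − 8128 = 1488 bp
  wrap: 10183 − 9616 + 2465 = 3032 bp
Sorted largest to smallest: 3032, 2860, 1564, 1488, 1239 bp.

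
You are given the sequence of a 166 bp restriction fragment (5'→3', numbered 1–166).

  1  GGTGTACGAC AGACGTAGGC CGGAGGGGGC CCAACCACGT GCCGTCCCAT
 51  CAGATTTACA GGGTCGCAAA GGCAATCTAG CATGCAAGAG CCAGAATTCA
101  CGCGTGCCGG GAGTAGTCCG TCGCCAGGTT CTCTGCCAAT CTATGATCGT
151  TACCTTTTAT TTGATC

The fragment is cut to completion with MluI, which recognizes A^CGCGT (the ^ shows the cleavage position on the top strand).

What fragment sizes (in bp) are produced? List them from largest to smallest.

The MluI site (ACGCGT) starts at position 100.
MluI cuts after the first base of each site, so after position 100.
Linear molecule, 1 cut → 2 fragments:
  1–100 → 100 bp
  101–166 → 66 bp
Sorted largest to smallest: 100, 66 bp.

100, 66 bp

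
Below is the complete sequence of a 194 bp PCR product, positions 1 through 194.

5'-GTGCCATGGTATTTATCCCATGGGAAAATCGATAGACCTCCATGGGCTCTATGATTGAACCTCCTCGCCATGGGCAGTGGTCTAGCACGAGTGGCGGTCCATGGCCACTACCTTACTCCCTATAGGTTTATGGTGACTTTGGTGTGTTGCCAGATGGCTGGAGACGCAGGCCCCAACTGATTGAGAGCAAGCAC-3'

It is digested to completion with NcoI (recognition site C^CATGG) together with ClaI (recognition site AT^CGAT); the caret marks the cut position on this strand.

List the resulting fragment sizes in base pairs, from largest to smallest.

NcoI sites (CCATGG) start at positions 4, 18, 40, 68, 99.
NcoI cuts after the first base of each site, so after positions 4, 18, 40, 68, 99.
The ClaI site (ATCGAT) starts at position 28.
ClaI cuts after base 2 of each site, so after position 29.
Combined cut positions: 4, 18, 29, 40, 68, 99.
Linear molecule, 6 cuts → 7 fragments:
  1–4 → 4 bp
  5–18 → 14 bp
  19–29 → 11 bp
  30–40 → 11 bp
  41–68 → 28 bp
  69–99 → 31 bp
  100–194 → 95 bp
Sorted largest to smallest: 95, 31, 28, 14, 11, 11, 4 bp.

95, 31, 28, 14, 11, 11, 4 bp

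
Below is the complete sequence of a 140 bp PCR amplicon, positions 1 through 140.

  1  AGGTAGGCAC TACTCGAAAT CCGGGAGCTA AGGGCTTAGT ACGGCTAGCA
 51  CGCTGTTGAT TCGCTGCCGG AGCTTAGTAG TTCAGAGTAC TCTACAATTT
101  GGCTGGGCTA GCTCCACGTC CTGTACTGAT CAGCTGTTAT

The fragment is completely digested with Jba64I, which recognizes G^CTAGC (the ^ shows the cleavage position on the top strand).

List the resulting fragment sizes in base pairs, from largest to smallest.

Jba64I sites (GCTAGC) start at positions 44, 107.
Jba64I cuts after the first base of each site, so after positions 44, 107.
Linear molecule, 2 cuts → 3 fragments:
  1–44 → 44 bp
  45–107 → 63 bp
  108–140 → 33 bp
Sorted largest to smallest: 63, 44, 33 bp.

63, 44, 33 bp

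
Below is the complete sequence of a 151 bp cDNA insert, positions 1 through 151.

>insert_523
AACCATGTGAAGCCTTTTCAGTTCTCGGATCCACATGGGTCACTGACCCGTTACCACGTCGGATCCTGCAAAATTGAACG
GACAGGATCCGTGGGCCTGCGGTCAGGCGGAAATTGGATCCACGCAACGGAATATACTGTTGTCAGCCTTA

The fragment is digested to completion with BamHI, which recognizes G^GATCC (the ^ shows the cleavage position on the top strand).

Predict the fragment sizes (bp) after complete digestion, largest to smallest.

BamHI sites (GGATCC) start at positions 27, 61, 85, 116.
BamHI cuts after the first base of each site, so after positions 27, 61, 85, 116.
Linear molecule, 4 cuts → 5 fragments:
  1–27 → 27 bp
  28–61 → 34 bp
  62–85 → 24 bp
  86–116 → 31 bp
  117–151 → 35 bp
Sorted largest to smallest: 35, 34, 31, 27, 24 bp.

35, 34, 31, 27, 24 bp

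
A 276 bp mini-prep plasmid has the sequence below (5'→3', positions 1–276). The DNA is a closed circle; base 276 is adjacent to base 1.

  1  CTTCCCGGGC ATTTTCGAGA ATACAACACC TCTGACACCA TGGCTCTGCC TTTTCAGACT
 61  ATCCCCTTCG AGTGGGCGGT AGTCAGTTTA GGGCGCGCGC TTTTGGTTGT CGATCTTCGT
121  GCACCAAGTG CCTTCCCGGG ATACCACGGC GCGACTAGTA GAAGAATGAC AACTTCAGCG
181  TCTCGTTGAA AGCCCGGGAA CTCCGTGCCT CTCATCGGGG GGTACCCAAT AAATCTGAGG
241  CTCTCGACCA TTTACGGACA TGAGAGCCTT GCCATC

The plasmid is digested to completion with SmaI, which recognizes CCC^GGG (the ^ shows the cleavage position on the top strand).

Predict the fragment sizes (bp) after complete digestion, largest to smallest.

131, 87, 58 bp

SmaI sites (CCCGGG) start at positions 4, 135, 193.
SmaI cuts after base 3 of each site, so after positions 6, 137, 195.
Circular molecule, 3 cuts → 3 fragments:
  7–137 → 131 bp
  138–195 → 58 bp
  196–276 then 1–6 → 81 + 6 = 87 bp
Sorted largest to smallest: 131, 87, 58 bp.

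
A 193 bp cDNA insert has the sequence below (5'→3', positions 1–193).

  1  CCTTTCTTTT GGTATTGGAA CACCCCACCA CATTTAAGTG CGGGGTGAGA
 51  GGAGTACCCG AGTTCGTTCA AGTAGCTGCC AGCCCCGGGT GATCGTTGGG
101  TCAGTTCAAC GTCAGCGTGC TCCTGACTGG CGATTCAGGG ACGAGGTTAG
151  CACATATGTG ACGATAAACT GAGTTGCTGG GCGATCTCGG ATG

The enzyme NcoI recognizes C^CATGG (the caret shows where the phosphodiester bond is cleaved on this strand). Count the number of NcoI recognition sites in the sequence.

0

No occurrence of CCATGG is present in the sequence.
NcoI does not cut: 0 sites.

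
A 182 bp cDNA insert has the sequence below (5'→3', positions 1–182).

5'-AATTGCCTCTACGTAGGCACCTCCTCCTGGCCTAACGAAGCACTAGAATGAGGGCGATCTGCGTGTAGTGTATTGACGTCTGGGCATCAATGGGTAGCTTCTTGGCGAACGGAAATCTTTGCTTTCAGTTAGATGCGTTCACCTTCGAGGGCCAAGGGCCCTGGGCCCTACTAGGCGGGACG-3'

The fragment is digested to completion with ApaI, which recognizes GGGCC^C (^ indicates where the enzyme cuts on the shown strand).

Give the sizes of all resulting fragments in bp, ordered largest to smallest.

160, 15, 7 bp

ApaI sites (GGGCCC) start at positions 156, 163.
ApaI cuts after base 5 of each site (before the last base), so after positions 160, 167.
Linear molecule, 2 cuts → 3 fragments:
  1–160 → 160 bp
  161–167 → 7 bp
  168–182 → 15 bp
Sorted largest to smallest: 160, 15, 7 bp.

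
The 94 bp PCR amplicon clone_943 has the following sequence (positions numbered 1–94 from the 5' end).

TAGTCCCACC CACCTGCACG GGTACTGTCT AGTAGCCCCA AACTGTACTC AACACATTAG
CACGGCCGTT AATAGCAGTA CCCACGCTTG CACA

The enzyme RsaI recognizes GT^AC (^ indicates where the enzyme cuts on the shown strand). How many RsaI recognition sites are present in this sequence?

GTAC occurs starting at positions 22, 45, 78.
RsaI cuts at 3 sites.

3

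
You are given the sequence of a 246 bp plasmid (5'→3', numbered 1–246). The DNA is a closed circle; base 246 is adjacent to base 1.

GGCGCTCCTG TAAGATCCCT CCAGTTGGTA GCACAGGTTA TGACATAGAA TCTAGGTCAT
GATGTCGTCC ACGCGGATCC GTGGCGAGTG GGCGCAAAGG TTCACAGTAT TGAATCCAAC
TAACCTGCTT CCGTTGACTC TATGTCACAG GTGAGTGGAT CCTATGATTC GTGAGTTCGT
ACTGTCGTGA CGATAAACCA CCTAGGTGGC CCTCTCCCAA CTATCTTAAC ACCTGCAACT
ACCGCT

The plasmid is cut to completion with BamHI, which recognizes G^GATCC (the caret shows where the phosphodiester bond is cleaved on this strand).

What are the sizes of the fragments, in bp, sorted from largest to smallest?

164, 82 bp

BamHI sites (GGATCC) start at positions 75, 157.
BamHI cuts after the first base of each site, so after positions 75, 157.
Circular molecule, 2 cuts → 2 fragments:
  76–157 → 82 bp
  158–246 then 1–75 → 89 + 75 = 164 bp
Sorted largest to smallest: 164, 82 bp.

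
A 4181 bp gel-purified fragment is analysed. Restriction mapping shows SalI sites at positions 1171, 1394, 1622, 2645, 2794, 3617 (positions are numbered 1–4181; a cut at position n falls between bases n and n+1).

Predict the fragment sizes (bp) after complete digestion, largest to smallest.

Linear molecule, 6 cuts → 7 fragments:
  1171 − 0 = 1171 bp
  1394 − 1171 = 223 bp
  1622 − 1394 = 228 bp
  2645 − 1622 = 1023 bp
  2794 − 2645 = 149 bp
  3617 − 2794 = 823 bp
  4181 − 3617 = 564 bp
Sorted largest to smallest: 1171, 1023, 823, 564, 228, 223, 149 bp.

1171, 1023, 823, 564, 228, 223, 149 bp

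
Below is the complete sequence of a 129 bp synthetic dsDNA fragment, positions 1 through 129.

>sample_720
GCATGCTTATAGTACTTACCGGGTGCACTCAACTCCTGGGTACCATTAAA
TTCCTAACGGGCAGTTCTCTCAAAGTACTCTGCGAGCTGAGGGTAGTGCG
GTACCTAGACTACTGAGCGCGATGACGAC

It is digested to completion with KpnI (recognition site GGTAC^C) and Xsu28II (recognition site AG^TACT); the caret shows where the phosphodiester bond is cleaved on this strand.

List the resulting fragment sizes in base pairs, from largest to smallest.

KpnI sites (GGTACC) start at positions 39, 100.
KpnI cuts after base 5 of each site (before the last base), so after positions 43, 104.
Xsu28II sites (AGTACT) start at positions 11, 74.
Xsu28II cuts after base 2 of each site, so after positions 12, 75.
Combined cut positions: 12, 43, 75, 104.
Linear molecule, 4 cuts → 5 fragments:
  1–12 → 12 bp
  13–43 → 31 bp
  44–75 → 32 bp
  76–104 → 29 bp
  105–129 → 25 bp
Sorted largest to smallest: 32, 31, 29, 25, 12 bp.

32, 31, 29, 25, 12 bp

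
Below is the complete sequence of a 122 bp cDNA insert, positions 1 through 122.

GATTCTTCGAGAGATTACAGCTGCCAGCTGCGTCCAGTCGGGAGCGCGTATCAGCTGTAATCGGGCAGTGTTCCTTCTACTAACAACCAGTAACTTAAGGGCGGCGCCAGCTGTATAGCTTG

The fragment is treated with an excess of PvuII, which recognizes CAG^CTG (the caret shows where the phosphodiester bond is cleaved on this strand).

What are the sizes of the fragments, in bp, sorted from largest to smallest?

56, 27, 20, 12, 7 bp

PvuII sites (CAGCTG) start at positions 18, 25, 52, 108.
PvuII cuts after base 3 of each site, so after positions 20, 27, 54, 110.
Linear molecule, 4 cuts → 5 fragments:
  1–20 → 20 bp
  21–27 → 7 bp
  28–54 → 27 bp
  55–110 → 56 bp
  111–122 → 12 bp
Sorted largest to smallest: 56, 27, 20, 12, 7 bp.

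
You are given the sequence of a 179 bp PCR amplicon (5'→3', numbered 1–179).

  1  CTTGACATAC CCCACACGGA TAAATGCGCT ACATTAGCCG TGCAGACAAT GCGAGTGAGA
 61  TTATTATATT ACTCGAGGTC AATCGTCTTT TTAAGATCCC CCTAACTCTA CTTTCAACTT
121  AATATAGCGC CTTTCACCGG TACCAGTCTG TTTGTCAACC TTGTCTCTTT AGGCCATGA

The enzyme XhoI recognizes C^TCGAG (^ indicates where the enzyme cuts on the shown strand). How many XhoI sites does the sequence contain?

1

CTCGAG occurs starting at position 72.
XhoI cuts at 1 site.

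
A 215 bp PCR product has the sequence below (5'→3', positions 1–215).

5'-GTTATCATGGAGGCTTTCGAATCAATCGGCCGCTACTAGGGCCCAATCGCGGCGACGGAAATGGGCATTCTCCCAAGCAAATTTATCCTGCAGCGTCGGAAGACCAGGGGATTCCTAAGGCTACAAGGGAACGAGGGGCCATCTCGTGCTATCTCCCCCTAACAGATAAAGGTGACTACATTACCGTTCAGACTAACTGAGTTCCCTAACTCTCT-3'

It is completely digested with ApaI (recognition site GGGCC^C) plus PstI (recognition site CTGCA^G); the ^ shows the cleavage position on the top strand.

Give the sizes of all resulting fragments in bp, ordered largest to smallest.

The ApaI site (GGGCCC) starts at position 39.
ApaI cuts after base 5 of each site (before the last base), so after position 43.
The PstI site (CTGCAG) starts at position 88.
PstI cuts after base 5 of each site (before the last base), so after position 92.
Combined cut positions: 43, 92.
Linear molecule, 2 cuts → 3 fragments:
  1–43 → 43 bp
  44–92 → 49 bp
  93–215 → 123 bp
Sorted largest to smallest: 123, 49, 43 bp.

123, 49, 43 bp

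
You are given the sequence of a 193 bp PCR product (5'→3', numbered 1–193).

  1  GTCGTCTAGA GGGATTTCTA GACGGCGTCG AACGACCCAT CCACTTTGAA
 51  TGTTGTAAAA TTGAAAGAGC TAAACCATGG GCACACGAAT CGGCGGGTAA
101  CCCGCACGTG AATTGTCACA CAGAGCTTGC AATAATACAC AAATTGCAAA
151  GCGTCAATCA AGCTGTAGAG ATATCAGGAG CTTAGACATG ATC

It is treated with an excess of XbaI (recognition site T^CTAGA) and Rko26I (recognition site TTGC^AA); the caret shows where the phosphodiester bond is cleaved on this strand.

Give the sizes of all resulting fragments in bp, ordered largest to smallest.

113, 46, 17, 12, 5 bp

XbaI sites (TCTAGA) start at positions 5, 17.
XbaI cuts after the first base of each site, so after positions 5, 17.
Rko26I sites (TTGCAA) start at positions 127, 144.
Rko26I cuts after base 4 of each site, so after positions 130, 147.
Combined cut positions: 5, 17, 130, 147.
Linear molecule, 4 cuts → 5 fragments:
  1–5 → 5 bp
  6–17 → 12 bp
  18–130 → 113 bp
  131–147 → 17 bp
  148–193 → 46 bp
Sorted largest to smallest: 113, 46, 17, 12, 5 bp.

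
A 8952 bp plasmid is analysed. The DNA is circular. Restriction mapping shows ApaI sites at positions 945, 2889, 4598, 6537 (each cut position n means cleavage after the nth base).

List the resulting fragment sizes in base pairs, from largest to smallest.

3360, 1944, 1939, 1709 bp

Circular molecule, 4 cuts → 4 fragments:
  2889 − 945 = 1944 bp
  4598 − 2889 = 1709 bp
  6537 − 4598 = 1939 bp
  wrap: 8952 − 6537 + 945 = 3360 bp
Sorted largest to smallest: 3360, 1944, 1939, 1709 bp.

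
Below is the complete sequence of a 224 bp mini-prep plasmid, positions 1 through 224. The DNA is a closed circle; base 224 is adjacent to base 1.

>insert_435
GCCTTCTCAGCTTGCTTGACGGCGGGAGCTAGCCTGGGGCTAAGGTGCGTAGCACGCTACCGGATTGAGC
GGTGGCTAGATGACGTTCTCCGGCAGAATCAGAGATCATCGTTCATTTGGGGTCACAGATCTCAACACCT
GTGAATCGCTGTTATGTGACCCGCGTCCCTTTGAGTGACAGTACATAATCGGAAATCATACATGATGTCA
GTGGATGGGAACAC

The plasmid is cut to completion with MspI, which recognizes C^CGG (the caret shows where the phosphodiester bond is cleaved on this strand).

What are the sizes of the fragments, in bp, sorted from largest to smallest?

MspI sites (CCGG) start at positions 60, 90.
MspI cuts after the first base of each site, so after positions 60, 90.
Circular molecule, 2 cuts → 2 fragments:
  61–90 → 30 bp
  91–224 then 1–60 → 134 + 60 = 194 bp
Sorted largest to smallest: 194, 30 bp.

194, 30 bp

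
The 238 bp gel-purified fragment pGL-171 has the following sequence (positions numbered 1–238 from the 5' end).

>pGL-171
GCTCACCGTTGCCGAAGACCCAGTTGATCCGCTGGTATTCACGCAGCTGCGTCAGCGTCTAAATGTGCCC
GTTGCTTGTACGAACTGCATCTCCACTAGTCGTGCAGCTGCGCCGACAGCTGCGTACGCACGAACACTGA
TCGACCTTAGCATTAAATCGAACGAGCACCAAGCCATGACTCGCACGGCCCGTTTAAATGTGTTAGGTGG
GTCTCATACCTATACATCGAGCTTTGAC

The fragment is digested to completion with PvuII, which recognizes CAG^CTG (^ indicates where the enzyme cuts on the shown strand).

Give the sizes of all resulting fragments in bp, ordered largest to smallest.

PvuII sites (CAGCTG) start at positions 44, 105, 117.
PvuII cuts after base 3 of each site, so after positions 46, 107, 119.
Linear molecule, 3 cuts → 4 fragments:
  1–46 → 46 bp
  47–107 → 61 bp
  108–119 → 12 bp
  120–238 → 119 bp
Sorted largest to smallest: 119, 61, 46, 12 bp.

119, 61, 46, 12 bp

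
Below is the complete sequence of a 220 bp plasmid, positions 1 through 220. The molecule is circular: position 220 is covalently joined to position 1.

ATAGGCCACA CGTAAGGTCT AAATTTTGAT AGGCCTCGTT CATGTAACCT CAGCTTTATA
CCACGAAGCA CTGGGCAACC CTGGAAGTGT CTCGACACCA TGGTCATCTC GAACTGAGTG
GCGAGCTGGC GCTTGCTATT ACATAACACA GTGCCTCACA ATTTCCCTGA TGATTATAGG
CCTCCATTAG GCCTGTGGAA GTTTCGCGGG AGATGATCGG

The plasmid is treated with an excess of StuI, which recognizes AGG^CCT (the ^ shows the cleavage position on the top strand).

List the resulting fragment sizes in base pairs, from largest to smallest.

StuI sites (AGGCCT) start at positions 31, 178, 189.
StuI cuts after base 3 of each site, so after positions 33, 180, 191.
Circular molecule, 3 cuts → 3 fragments:
  34–180 → 147 bp
  181–191 → 11 bp
  192–220 then 1–33 → 29 + 33 = 62 bp
Sorted largest to smallest: 147, 62, 11 bp.

147, 62, 11 bp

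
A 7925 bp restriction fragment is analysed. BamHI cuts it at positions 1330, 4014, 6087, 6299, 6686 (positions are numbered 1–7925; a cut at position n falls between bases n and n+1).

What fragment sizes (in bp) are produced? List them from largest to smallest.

2684, 2073, 1330, 1239, 387, 212 bp

Linear molecule, 5 cuts → 6 fragments:
  1330 − 0 = 1330 bp
  4014 − 1330 = 2684 bp
  6087 − 4014 = 2073 bp
  6299 − 6087 = 212 bp
  6686 − 6299 = 387 bp
  7925 − 6686 = 1239 bp
Sorted largest to smallest: 2684, 2073, 1330, 1239, 387, 212 bp.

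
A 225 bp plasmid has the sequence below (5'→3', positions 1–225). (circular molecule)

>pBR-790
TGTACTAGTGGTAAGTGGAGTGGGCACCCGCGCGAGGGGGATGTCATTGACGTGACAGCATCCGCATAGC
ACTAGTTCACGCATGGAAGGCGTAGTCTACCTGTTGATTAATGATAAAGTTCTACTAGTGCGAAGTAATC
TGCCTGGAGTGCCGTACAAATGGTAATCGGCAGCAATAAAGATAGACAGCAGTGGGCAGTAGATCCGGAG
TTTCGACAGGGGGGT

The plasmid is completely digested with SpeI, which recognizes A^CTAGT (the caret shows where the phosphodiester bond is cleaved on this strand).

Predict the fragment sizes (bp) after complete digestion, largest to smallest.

105, 67, 53 bp

SpeI sites (ACTAGT) start at positions 4, 71, 124.
SpeI cuts after the first base of each site, so after positions 4, 71, 124.
Circular molecule, 3 cuts → 3 fragments:
  5–71 → 67 bp
  72–124 → 53 bp
  125–225 then 1–4 → 101 + 4 = 105 bp
Sorted largest to smallest: 105, 67, 53 bp.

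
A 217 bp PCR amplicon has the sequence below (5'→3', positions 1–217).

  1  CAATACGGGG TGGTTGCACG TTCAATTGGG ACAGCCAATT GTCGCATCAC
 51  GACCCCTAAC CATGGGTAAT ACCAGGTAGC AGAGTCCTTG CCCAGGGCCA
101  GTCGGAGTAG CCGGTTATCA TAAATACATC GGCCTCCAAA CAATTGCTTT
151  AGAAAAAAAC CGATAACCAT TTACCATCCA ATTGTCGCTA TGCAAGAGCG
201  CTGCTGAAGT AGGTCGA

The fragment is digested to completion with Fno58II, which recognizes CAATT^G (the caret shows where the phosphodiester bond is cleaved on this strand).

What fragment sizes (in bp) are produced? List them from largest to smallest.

105, 38, 34, 27, 13 bp

Fno58II sites (CAATTG) start at positions 23, 36, 141, 179.
Fno58II cuts after base 5 of each site (before the last base), so after positions 27, 40, 145, 183.
Linear molecule, 4 cuts → 5 fragments:
  1–27 → 27 bp
  28–40 → 13 bp
  41–145 → 105 bp
  146–183 → 38 bp
  184–217 → 34 bp
Sorted largest to smallest: 105, 38, 34, 27, 13 bp.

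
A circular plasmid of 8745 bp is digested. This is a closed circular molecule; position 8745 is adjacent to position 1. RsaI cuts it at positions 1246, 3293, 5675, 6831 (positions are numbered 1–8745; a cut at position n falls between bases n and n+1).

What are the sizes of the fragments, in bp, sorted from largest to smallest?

Circular molecule, 4 cuts → 4 fragments:
  3293 − 1246 = 2047 bp
  5675 − 3293 = 2382 bp
  6831 − 5675 = 1156 bp
  wrap: 8745 − 6831 + 1246 = 3160 bp
Sorted largest to smallest: 3160, 2382, 2047, 1156 bp.

3160, 2382, 2047, 1156 bp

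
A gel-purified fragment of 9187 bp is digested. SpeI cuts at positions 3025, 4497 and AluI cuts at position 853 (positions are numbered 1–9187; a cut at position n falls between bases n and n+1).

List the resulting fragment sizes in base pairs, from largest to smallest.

Combined cut positions (sorted): 853, 3025, 4497.
Linear molecule, 3 cuts → 4 fragments:
  853 − 0 = 853 bp
  3025 − 853 = 2172 bp
  4497 − 3025 = 1472 bp
  9187 − 4497 = 4690 bp
Sorted largest to smallest: 4690, 2172, 1472, 853 bp.

4690, 2172, 1472, 853 bp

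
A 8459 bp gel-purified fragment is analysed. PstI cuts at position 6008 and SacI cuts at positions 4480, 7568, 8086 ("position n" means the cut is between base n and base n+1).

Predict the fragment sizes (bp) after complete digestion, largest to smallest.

4480, 1560, 1528, 518, 373 bp

Combined cut positions (sorted): 4480, 6008, 7568, 8086.
Linear molecule, 4 cuts → 5 fragments:
  4480 − 0 = 4480 bp
  6008 − 4480 = 1528 bp
  7568 − 6008 = 1560 bp
  8086 − 7568 = 518 bp
  8459 − 8086 = 373 bp
Sorted largest to smallest: 4480, 1560, 1528, 518, 373 bp.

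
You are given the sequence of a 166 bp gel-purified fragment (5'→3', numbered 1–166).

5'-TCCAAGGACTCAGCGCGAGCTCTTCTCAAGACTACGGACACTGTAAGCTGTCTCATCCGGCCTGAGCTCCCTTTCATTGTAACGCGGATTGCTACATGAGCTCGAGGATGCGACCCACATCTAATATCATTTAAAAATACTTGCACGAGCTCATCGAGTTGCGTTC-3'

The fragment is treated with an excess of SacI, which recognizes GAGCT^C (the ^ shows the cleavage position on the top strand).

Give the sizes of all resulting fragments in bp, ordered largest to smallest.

SacI sites (GAGCTC) start at positions 17, 64, 98, 147.
SacI cuts after base 5 of each site (before the last base), so after positions 21, 68, 102, 151.
Linear molecule, 4 cuts → 5 fragments:
  1–21 → 21 bp
  22–68 → 47 bp
  69–102 → 34 bp
  103–151 → 49 bp
  152–166 → 15 bp
Sorted largest to smallest: 49, 47, 34, 21, 15 bp.

49, 47, 34, 21, 15 bp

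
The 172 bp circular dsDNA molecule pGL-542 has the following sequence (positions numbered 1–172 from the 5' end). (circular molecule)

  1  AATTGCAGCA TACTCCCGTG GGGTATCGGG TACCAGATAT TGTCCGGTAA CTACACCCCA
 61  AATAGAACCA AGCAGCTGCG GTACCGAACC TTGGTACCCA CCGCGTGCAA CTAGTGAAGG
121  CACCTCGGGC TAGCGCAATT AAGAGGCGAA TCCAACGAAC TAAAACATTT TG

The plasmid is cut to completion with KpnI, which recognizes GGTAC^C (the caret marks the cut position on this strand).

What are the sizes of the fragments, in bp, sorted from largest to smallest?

108, 51, 13 bp

KpnI sites (GGTACC) start at positions 29, 80, 93.
KpnI cuts after base 5 of each site (before the last base), so after positions 33, 84, 97.
Circular molecule, 3 cuts → 3 fragments:
  34–84 → 51 bp
  85–97 → 13 bp
  98–172 then 1–33 → 75 + 33 = 108 bp
Sorted largest to smallest: 108, 51, 13 bp.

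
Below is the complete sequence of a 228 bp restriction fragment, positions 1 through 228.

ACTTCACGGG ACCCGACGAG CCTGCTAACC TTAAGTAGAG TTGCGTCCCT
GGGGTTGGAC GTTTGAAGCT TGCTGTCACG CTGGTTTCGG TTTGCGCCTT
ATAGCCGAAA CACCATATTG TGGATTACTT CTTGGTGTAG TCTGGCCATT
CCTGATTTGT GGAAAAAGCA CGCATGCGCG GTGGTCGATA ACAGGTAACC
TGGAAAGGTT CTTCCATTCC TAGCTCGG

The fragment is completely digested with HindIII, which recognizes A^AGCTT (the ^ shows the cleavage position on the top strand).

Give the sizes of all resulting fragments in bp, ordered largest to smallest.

The HindIII site (AAGCTT) starts at position 66.
HindIII cuts after the first base of each site, so after position 66.
Linear molecule, 1 cut → 2 fragments:
  1–66 → 66 bp
  67–228 → 162 bp
Sorted largest to smallest: 162, 66 bp.

162, 66 bp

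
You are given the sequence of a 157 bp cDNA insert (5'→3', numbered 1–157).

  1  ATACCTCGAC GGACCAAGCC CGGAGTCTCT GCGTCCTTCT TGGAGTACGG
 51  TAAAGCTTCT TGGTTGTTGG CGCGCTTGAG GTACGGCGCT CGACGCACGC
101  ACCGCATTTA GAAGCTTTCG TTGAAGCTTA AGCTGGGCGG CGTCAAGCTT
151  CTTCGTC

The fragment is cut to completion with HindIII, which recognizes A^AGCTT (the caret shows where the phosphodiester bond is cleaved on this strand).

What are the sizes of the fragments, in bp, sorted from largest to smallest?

HindIII sites (AAGCTT) start at positions 53, 112, 124, 145.
HindIII cuts after the first base of each site, so after positions 53, 112, 124, 145.
Linear molecule, 4 cuts → 5 fragments:
  1–53 → 53 bp
  54–112 → 59 bp
  113–124 → 12 bp
  125–145 → 21 bp
  146–157 → 12 bp
Sorted largest to smallest: 59, 53, 21, 12, 12 bp.

59, 53, 21, 12, 12 bp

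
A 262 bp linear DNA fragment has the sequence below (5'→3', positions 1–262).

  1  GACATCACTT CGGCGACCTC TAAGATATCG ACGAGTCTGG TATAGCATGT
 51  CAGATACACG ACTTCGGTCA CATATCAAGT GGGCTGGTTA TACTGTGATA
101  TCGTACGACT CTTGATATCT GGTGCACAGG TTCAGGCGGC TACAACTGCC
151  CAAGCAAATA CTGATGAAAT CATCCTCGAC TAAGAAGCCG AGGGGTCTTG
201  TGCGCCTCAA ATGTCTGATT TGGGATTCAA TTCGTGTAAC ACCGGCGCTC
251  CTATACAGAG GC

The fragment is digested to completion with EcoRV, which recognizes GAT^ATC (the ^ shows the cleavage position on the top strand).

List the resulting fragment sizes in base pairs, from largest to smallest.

EcoRV sites (GATATC) start at positions 24, 97, 114.
EcoRV cuts after base 3 of each site, so after positions 26, 99, 116.
Linear molecule, 3 cuts → 4 fragments:
  1–26 → 26 bp
  27–99 → 73 bp
  100–116 → 17 bp
  117–262 → 146 bp
Sorted largest to smallest: 146, 73, 26, 17 bp.

146, 73, 26, 17 bp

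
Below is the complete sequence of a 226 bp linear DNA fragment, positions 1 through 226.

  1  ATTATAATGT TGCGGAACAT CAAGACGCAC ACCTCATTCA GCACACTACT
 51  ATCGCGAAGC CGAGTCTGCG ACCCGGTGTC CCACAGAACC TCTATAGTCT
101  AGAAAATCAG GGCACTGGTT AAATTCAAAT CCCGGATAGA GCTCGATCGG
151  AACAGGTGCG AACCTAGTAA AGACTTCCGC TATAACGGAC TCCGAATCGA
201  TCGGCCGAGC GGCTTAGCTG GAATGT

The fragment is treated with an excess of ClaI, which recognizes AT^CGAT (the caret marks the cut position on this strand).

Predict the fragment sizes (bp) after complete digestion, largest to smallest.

197, 29 bp

The ClaI site (ATCGAT) starts at position 196.
ClaI cuts after base 2 of each site, so after position 197.
Linear molecule, 1 cut → 2 fragments:
  1–197 → 197 bp
  198–226 → 29 bp
Sorted largest to smallest: 197, 29 bp.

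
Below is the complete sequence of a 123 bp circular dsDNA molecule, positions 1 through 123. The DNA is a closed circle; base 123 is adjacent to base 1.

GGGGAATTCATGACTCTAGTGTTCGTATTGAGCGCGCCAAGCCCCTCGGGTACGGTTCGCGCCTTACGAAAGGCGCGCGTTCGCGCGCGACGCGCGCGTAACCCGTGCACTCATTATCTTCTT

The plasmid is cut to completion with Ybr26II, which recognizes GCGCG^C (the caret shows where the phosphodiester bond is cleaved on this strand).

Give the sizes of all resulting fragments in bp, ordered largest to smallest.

Ybr26II sites (GCGCGC) start at positions 32, 73, 83, 92.
Ybr26II cuts after base 5 of each site (before the last base), so after positions 36, 77, 87, 96.
Circular molecule, 4 cuts → 4 fragments:
  37–77 → 41 bp
  78–87 → 10 bp
  88–96 → 9 bp
  97–123 then 1–36 → 27 + 36 = 63 bp
Sorted largest to smallest: 63, 41, 10, 9 bp.

63, 41, 10, 9 bp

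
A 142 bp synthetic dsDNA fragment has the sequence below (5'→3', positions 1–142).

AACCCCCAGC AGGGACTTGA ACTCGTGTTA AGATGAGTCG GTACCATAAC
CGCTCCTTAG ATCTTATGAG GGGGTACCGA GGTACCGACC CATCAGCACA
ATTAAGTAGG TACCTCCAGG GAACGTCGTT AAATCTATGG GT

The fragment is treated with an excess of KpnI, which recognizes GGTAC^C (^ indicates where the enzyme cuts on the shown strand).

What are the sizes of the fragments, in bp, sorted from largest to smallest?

KpnI sites (GGTACC) start at positions 40, 73, 81, 109.
KpnI cuts after base 5 of each site (before the last base), so after positions 44, 77, 85, 113.
Linear molecule, 4 cuts → 5 fragments:
  1–44 → 44 bp
  45–77 → 33 bp
  78–85 → 8 bp
  86–113 → 28 bp
  114–142 → 29 bp
Sorted largest to smallest: 44, 33, 29, 28, 8 bp.

44, 33, 29, 28, 8 bp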